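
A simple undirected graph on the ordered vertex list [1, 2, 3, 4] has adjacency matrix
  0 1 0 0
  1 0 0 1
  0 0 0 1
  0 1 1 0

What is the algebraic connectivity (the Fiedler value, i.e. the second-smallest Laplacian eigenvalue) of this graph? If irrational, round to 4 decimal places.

Reading degrees in the order [1, 2, 3, 4] gives [1, 2, 1, 2]; set D = diag(1, 2, 1, 2) and form L = D - A. The smallest Laplacian eigenvalue is always 0. The next one, lambda_2 = 0.5858, measures how hard the graph is to disconnect: larger values mean better connectivity.

0.5858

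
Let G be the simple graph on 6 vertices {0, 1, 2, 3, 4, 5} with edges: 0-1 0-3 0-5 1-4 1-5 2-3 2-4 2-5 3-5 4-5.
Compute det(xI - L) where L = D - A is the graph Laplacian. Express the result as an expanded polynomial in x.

Reading degrees in the order [0, 1, 2, 3, 4, 5] gives [3, 3, 3, 3, 3, 5]; set D = diag(3, 3, 3, 3, 3, 5) and form L = D - A. L has integer entries, so p(x) = det(xI - L) has integer coefficients. Expanding the determinant yields x^6 - 20x^5 + 155x^4 - 580x^3 + 1045x^2 - 726x. The coefficient of x^5 equals -trace(L) = -20, matching the sum of degrees. There is one zero in the spectrum, matching the 1 component.

x^6 - 20x^5 + 155x^4 - 580x^3 + 1045x^2 - 726x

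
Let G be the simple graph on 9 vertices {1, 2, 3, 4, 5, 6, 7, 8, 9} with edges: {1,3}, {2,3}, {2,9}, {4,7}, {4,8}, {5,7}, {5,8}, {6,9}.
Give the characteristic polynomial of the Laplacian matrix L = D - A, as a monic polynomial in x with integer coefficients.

Each diagonal entry of L is the vertex degree and each off-diagonal entry is -1 where an edge is present, 0 otherwise; in the order [1, 2, 3, 4, 5, 6, 7, 8, 9] the diagonal is [1, 2, 2, 2, 2, 1, 2, 2, 2]. Computing det(xI - L) by cofactor expansion (or equivalently via sum-over-permutations) gives x^9 - 16x^8 + 105x^7 - 364x^6 + 713x^5 - 776x^4 + 420x^3 - 80x^2. The constant term is 0 because L is singular (the all-ones vector lies in its kernel).

x^9 - 16x^8 + 105x^7 - 364x^6 + 713x^5 - 776x^4 + 420x^3 - 80x^2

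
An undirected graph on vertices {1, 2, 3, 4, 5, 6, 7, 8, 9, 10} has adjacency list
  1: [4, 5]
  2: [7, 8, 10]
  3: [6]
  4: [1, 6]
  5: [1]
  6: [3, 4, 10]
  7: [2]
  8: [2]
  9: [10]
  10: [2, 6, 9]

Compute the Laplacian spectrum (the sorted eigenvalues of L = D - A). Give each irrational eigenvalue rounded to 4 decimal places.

Reading degrees in the order [1, 2, 3, 4, 5, 6, 7, 8, 9, 10] gives [2, 3, 1, 2, 1, 3, 1, 1, 1, 3]; set D = diag(2, 3, 1, 2, 1, 3, 1, 1, 1, 3) and form L = D - A. L is symmetric positive semidefinite, so every eigenvalue is real and nonnegative. The eigenvalues sum to 18, which equals trace(L) = 2|E|.

[0, 0.1614, 0.4439, 0.6905, 1, 1.4077, 2.4604, 3.0833, 3.9006, 4.8522]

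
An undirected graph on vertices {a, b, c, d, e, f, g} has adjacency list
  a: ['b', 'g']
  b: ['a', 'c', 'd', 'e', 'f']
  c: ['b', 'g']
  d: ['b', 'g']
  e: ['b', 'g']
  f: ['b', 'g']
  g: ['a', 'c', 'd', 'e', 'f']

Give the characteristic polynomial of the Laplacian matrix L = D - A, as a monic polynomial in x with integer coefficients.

Each diagonal entry of L is the vertex degree and each off-diagonal entry is -1 where an edge is present, 0 otherwise; in the order [a, b, c, d, e, f, g] the diagonal is [2, 5, 2, 2, 2, 2, 5]. The eigenvalues of L are [0, 2, 2, 2, 2, 5, 7]; the characteristic polynomial is the product of (x - lambda_i), which multiplies out to x^7 - 20x^6 + 155x^5 - 600x^4 + 1240x^3 - 1312x^2 + 560x. Since p(0) = det(-L) = 0, x divides p(x). By the matrix-tree theorem the graph has (1/7) * product of the nonzero eigenvalues = 80 spanning trees. There is one zero in the spectrum, matching the 1 component.

x^7 - 20x^6 + 155x^5 - 600x^4 + 1240x^3 - 1312x^2 + 560x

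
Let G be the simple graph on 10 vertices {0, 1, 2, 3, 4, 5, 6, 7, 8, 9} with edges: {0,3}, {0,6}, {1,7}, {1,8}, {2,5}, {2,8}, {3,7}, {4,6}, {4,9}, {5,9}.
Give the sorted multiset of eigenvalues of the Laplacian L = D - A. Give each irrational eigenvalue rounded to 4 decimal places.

With the vertex order [0, 1, 2, 3, 4, 5, 6, 7, 8, 9], the degrees are [2, 2, 2, 2, 2, 2, 2, 2, 2, 2], giving D = diag(2, 2, 2, 2, 2, 2, 2, 2, 2, 2) and L = D - A. Since every row of L sums to 0, the all-ones vector is in the kernel and 0 is an eigenvalue.

[0, 0.3820, 0.3820, 1.3820, 1.3820, 2.6180, 2.6180, 3.6180, 3.6180, 4]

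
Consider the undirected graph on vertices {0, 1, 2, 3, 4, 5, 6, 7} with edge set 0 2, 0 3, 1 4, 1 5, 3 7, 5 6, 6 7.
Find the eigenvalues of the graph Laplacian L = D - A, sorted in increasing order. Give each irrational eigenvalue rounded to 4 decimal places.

[0, 0.1522, 0.5858, 1.2346, 2, 2.7654, 3.4142, 3.8478]

Each diagonal entry of L is the vertex degree and each off-diagonal entry is -1 where an edge is present, 0 otherwise; in the order [0, 1, 2, 3, 4, 5, 6, 7] the diagonal is [2, 2, 1, 2, 1, 2, 2, 2]. L is symmetric positive semidefinite, so every eigenvalue is real and nonnegative. The single zero eigenvalue shows the graph is connected. There is one zero in the spectrum, matching the 1 component.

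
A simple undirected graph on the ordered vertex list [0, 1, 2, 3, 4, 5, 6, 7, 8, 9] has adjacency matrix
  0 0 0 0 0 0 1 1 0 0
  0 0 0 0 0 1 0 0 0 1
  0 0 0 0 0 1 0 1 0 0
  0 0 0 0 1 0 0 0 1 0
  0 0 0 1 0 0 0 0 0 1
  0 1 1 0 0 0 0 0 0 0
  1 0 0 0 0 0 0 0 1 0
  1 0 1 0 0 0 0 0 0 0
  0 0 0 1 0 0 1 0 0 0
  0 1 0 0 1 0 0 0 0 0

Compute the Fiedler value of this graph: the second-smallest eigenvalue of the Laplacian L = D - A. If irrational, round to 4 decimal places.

0.3820

Reading degrees in the order [0, 1, 2, 3, 4, 5, 6, 7, 8, 9] gives [2, 2, 2, 2, 2, 2, 2, 2, 2, 2]; set D = diag(2, 2, 2, 2, 2, 2, 2, 2, 2, 2) and form L = D - A. Computing the eigenvalues of L and sorting gives [0, 0.3820, 0.3820, 1.3820, 1.3820, 2.6180, 2.6180, 3.6180, 3.6180, 4]. The Fiedler value lambda_2 = 0.3820 is strictly positive, so the graph is connected. By the matrix-tree theorem the graph has (1/10) * product of the nonzero eigenvalues = 10 spanning trees. The largest eigenvalue, 4, is at most the vertex count 10.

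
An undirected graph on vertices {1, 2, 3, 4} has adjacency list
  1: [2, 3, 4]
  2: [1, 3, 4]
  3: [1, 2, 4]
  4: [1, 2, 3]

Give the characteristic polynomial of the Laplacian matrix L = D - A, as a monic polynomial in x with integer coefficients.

With the vertex order [1, 2, 3, 4], the degrees are [3, 3, 3, 3], giving D = diag(3, 3, 3, 3) and L = D - A. The eigenvalues of L are [0, 4, 4, 4]; the characteristic polynomial is the product of (x - lambda_i), which multiplies out to x^4 - 12x^3 + 48x^2 - 64x. Since p(0) = det(-L) = 0, x divides p(x). There is one zero in the spectrum, matching the 1 component.

x^4 - 12x^3 + 48x^2 - 64x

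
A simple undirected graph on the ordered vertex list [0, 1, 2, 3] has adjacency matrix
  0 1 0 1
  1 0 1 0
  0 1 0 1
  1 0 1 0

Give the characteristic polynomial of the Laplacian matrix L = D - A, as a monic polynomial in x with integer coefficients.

x^4 - 8x^3 + 20x^2 - 16x

With the vertex order [0, 1, 2, 3], the degrees are [2, 2, 2, 2], giving D = diag(2, 2, 2, 2) and L = D - A. L has integer entries, so p(x) = det(xI - L) has integer coefficients. Expanding the determinant yields x^4 - 8x^3 + 20x^2 - 16x. The constant term is 0 because L is singular (the all-ones vector lies in its kernel).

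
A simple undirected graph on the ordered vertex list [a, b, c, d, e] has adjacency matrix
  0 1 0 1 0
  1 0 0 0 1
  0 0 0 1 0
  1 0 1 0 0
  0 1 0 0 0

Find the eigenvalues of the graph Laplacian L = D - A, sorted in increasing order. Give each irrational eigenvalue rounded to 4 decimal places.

With the vertex order [a, b, c, d, e], the degrees are [2, 2, 1, 2, 1], giving D = diag(2, 2, 1, 2, 1) and L = D - A. The multiplicity of 0 as a Laplacian eigenvalue equals the number of connected components. There is one zero in the spectrum, matching the 1 component.

[0, 0.3820, 1.3820, 2.6180, 3.6180]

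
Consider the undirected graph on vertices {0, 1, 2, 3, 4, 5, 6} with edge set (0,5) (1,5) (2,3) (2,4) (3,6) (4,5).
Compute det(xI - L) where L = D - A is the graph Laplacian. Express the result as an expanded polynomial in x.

Each diagonal entry of L is the vertex degree and each off-diagonal entry is -1 where an edge is present, 0 otherwise; in the order [0, 1, 2, 3, 4, 5, 6] the diagonal is [1, 1, 2, 2, 2, 3, 1]. L has integer entries, so p(x) = det(xI - L) has integer coefficients. Expanding the determinant yields x^7 - 12x^6 + 54x^5 - 114x^4 + 116x^3 - 52x^2 + 7x. Since p(0) = det(-L) = 0, x divides p(x). By the matrix-tree theorem the graph has (1/7) * product of the nonzero eigenvalues = 1 spanning tree. There is one zero in the spectrum, matching the 1 component.

x^7 - 12x^6 + 54x^5 - 114x^4 + 116x^3 - 52x^2 + 7x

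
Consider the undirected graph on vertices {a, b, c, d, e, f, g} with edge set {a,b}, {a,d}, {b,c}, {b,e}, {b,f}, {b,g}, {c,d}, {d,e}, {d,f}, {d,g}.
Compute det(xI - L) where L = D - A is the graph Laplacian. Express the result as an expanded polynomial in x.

x^7 - 20x^6 + 155x^5 - 600x^4 + 1240x^3 - 1312x^2 + 560x

Reading degrees in the order [a, b, c, d, e, f, g] gives [2, 5, 2, 5, 2, 2, 2]; set D = diag(2, 5, 2, 5, 2, 2, 2) and form L = D - A. L has integer entries, so p(x) = det(xI - L) has integer coefficients. Expanding the determinant yields x^7 - 20x^6 + 155x^5 - 600x^4 + 1240x^3 - 1312x^2 + 560x. The coefficient of x^6 equals -trace(L) = -20, matching the sum of degrees.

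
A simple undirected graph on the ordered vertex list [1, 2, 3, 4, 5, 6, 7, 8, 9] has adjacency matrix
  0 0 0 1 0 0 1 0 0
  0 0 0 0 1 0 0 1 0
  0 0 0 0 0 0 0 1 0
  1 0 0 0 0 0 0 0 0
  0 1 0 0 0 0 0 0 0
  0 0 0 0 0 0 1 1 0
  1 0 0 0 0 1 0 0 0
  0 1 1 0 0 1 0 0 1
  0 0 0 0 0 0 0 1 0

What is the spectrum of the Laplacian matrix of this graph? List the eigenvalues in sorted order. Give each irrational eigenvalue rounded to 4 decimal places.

[0, 0.1774, 0.5242, 1, 1, 2.1609, 2.4961, 3.4670, 5.1743]

Each diagonal entry of L is the vertex degree and each off-diagonal entry is -1 where an edge is present, 0 otherwise; in the order [1, 2, 3, 4, 5, 6, 7, 8, 9] the diagonal is [2, 2, 1, 1, 1, 2, 2, 4, 1]. The multiplicity of 0 as a Laplacian eigenvalue equals the number of connected components. There is one zero in the spectrum, matching the 1 component.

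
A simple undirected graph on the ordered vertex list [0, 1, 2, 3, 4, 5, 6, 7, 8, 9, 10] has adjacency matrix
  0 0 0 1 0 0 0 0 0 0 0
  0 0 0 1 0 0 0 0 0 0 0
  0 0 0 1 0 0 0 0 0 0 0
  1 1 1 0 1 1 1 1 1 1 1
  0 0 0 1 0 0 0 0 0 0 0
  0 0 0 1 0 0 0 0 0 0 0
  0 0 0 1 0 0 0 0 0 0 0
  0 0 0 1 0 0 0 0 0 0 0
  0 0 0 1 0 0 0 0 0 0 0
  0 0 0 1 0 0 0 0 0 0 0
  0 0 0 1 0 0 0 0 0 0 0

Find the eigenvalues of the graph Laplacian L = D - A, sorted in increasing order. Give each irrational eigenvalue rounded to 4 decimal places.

[0, 1, 1, 1, 1, 1, 1, 1, 1, 1, 11]

With the vertex order [0, 1, 2, 3, 4, 5, 6, 7, 8, 9, 10], the degrees are [1, 1, 1, 10, 1, 1, 1, 1, 1, 1, 1], giving D = diag(1, 1, 1, 10, 1, 1, 1, 1, 1, 1, 1) and L = D - A. The multiplicity of 0 as a Laplacian eigenvalue equals the number of connected components. The single zero eigenvalue shows the graph is connected. There is one zero in the spectrum, matching the 1 component. By the matrix-tree theorem the graph has (1/11) * product of the nonzero eigenvalues = 1 spanning tree.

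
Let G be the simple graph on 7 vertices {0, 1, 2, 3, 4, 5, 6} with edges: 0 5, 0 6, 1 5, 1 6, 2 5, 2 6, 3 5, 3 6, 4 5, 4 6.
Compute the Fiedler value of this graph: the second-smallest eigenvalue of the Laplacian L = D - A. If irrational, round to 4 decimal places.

Reading degrees in the order [0, 1, 2, 3, 4, 5, 6] gives [2, 2, 2, 2, 2, 5, 5]; set D = diag(2, 2, 2, 2, 2, 5, 5) and form L = D - A. Computing the eigenvalues of L and sorting gives [0, 2, 2, 2, 2, 5, 7]. The Fiedler value lambda_2 = 2 is strictly positive, so the graph is connected. The largest eigenvalue, 7, is at most the vertex count 7.

2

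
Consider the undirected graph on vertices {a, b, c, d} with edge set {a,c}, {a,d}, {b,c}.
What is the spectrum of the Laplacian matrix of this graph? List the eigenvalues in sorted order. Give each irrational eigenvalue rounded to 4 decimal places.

Each diagonal entry of L is the vertex degree and each off-diagonal entry is -1 where an edge is present, 0 otherwise; in the order [a, b, c, d] the diagonal is [2, 1, 2, 1]. Since every row of L sums to 0, the all-ones vector is in the kernel and 0 is an eigenvalue. By the matrix-tree theorem the graph has (1/4) * product of the nonzero eigenvalues = 1 spanning tree.

[0, 0.5858, 2, 3.4142]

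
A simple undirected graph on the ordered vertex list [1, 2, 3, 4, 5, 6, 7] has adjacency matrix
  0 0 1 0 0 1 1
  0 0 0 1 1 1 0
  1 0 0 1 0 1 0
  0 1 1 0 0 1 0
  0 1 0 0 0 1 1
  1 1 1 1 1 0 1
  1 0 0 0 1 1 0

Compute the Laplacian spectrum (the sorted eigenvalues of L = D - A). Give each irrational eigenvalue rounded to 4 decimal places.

Reading degrees in the order [1, 2, 3, 4, 5, 6, 7] gives [3, 3, 3, 3, 3, 6, 3]; set D = diag(3, 3, 3, 3, 3, 6, 3) and form L = D - A. Since every row of L sums to 0, the all-ones vector is in the kernel and 0 is an eigenvalue. The largest eigenvalue, 7, is at most the vertex count 7.

[0, 2, 2, 4, 4, 5, 7]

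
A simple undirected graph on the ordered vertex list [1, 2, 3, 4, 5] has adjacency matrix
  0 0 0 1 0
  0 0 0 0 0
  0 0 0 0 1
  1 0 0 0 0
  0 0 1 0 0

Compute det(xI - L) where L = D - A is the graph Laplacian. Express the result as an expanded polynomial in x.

x^5 - 4x^4 + 4x^3

Reading degrees in the order [1, 2, 3, 4, 5] gives [1, 0, 1, 1, 1]; set D = diag(1, 0, 1, 1, 1) and form L = D - A. The eigenvalues of L are [0, 0, 0, 2, 2]; the characteristic polynomial is the product of (x - lambda_i), which multiplies out to x^5 - 4x^4 + 4x^3. The coefficient of x^4 equals -trace(L) = -4, matching the sum of degrees. The largest eigenvalue, 2, is at most the vertex count 5.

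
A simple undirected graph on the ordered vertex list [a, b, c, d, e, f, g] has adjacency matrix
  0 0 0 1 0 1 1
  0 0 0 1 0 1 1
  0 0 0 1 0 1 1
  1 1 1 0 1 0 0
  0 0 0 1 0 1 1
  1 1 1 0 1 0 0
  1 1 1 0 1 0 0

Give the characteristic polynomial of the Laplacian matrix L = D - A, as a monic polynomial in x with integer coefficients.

x^7 - 24x^6 + 234x^5 - 1192x^4 + 3357x^3 - 4968x^2 + 3024x

With the vertex order [a, b, c, d, e, f, g], the degrees are [3, 3, 3, 4, 3, 4, 4], giving D = diag(3, 3, 3, 4, 3, 4, 4) and L = D - A. L has integer entries, so p(x) = det(xI - L) has integer coefficients. Expanding the determinant yields x^7 - 24x^6 + 234x^5 - 1192x^4 + 3357x^3 - 4968x^2 + 3024x. The coefficient of x^6 equals -trace(L) = -24, matching the sum of degrees. By the matrix-tree theorem the graph has (1/7) * product of the nonzero eigenvalues = 432 spanning trees. The eigenvalues sum to 24, which equals trace(L) = 2|E|.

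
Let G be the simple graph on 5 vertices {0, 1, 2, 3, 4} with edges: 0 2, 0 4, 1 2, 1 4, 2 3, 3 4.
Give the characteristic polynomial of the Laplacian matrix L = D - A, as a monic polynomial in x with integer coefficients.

x^5 - 12x^4 + 51x^3 - 92x^2 + 60x

Each diagonal entry of L is the vertex degree and each off-diagonal entry is -1 where an edge is present, 0 otherwise; in the order [0, 1, 2, 3, 4] the diagonal is [2, 2, 3, 2, 3]. L has integer entries, so p(x) = det(xI - L) has integer coefficients. Expanding the determinant yields x^5 - 12x^4 + 51x^3 - 92x^2 + 60x. The coefficient of x^4 equals -trace(L) = -12, matching the sum of degrees. By the matrix-tree theorem the graph has (1/5) * product of the nonzero eigenvalues = 12 spanning trees.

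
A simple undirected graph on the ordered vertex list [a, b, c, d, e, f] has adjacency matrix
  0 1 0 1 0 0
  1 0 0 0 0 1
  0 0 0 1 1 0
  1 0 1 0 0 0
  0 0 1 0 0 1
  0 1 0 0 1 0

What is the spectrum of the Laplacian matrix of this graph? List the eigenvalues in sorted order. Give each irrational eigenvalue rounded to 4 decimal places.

[0, 1, 1, 3, 3, 4]

Reading degrees in the order [a, b, c, d, e, f] gives [2, 2, 2, 2, 2, 2]; set D = diag(2, 2, 2, 2, 2, 2) and form L = D - A. The multiplicity of 0 as a Laplacian eigenvalue equals the number of connected components. By the matrix-tree theorem the graph has (1/6) * product of the nonzero eigenvalues = 6 spanning trees. The eigenvalues sum to 12, which equals trace(L) = 2|E|.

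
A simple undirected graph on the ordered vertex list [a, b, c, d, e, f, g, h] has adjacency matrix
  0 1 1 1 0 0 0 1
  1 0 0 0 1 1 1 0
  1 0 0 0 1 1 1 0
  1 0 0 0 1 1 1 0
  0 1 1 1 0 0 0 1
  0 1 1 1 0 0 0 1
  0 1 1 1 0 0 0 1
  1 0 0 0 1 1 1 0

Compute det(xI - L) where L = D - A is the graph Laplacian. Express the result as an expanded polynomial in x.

Reading degrees in the order [a, b, c, d, e, f, g, h] gives [4, 4, 4, 4, 4, 4, 4, 4]; set D = diag(4, 4, 4, 4, 4, 4, 4, 4) and form L = D - A. The eigenvalues of L are [0, 4, 4, 4, 4, 4, 4, 8]; the characteristic polynomial is the product of (x - lambda_i), which multiplies out to x^8 - 32x^7 + 432x^6 - 3200x^5 + 14080x^4 - 36864x^3 + 53248x^2 - 32768x. The coefficient of x^7 equals -trace(L) = -32, matching the sum of degrees. By the matrix-tree theorem the graph has (1/8) * product of the nonzero eigenvalues = 4096 spanning trees. There is one zero in the spectrum, matching the 1 component.

x^8 - 32x^7 + 432x^6 - 3200x^5 + 14080x^4 - 36864x^3 + 53248x^2 - 32768x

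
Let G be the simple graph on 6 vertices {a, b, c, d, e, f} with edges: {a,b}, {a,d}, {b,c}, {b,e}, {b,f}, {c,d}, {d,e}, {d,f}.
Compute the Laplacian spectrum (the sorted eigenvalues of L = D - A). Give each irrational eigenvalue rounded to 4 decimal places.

Reading degrees in the order [a, b, c, d, e, f] gives [2, 4, 2, 4, 2, 2]; set D = diag(2, 4, 2, 4, 2, 2) and form L = D - A. Since every row of L sums to 0, the all-ones vector is in the kernel and 0 is an eigenvalue. The single zero eigenvalue shows the graph is connected. By the matrix-tree theorem the graph has (1/6) * product of the nonzero eigenvalues = 32 spanning trees.

[0, 2, 2, 2, 4, 6]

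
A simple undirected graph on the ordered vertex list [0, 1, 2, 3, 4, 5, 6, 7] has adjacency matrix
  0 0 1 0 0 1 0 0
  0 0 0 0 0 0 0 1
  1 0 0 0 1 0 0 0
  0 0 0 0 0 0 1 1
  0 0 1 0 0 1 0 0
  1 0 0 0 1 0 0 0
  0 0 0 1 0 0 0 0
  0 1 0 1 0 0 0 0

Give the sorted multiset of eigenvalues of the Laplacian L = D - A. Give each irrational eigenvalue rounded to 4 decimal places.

Reading degrees in the order [0, 1, 2, 3, 4, 5, 6, 7] gives [2, 1, 2, 2, 2, 2, 1, 2]; set D = diag(2, 1, 2, 2, 2, 2, 1, 2) and form L = D - A. Since every row of L sums to 0, the all-ones vector is in the kernel and 0 is an eigenvalue. The 2 zero eigenvalues correspond to the 2 connected components.

[0, 0, 0.5858, 2, 2, 2, 3.4142, 4]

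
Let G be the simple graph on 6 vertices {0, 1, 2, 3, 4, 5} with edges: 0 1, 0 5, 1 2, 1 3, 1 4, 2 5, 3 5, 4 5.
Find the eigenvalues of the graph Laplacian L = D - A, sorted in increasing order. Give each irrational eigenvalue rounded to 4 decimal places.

[0, 2, 2, 2, 4, 6]

Reading degrees in the order [0, 1, 2, 3, 4, 5] gives [2, 4, 2, 2, 2, 4]; set D = diag(2, 4, 2, 2, 2, 4) and form L = D - A. Diagonalising L (or applying a numerical eigensolver to the 6x6 matrix) gives the spectrum above.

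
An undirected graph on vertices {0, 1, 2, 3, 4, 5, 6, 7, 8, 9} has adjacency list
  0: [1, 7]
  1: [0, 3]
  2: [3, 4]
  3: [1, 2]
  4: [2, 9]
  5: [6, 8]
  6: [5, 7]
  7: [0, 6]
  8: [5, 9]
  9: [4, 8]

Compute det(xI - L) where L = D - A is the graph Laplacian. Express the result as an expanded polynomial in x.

x^10 - 20x^9 + 170x^8 - 800x^7 + 2275x^6 - 4004x^5 + 4290x^4 - 2640x^3 + 825x^2 - 100x

Reading degrees in the order [0, 1, 2, 3, 4, 5, 6, 7, 8, 9] gives [2, 2, 2, 2, 2, 2, 2, 2, 2, 2]; set D = diag(2, 2, 2, 2, 2, 2, 2, 2, 2, 2) and form L = D - A. L has integer entries, so p(x) = det(xI - L) has integer coefficients. Expanding the determinant yields x^10 - 20x^9 + 170x^8 - 800x^7 + 2275x^6 - 4004x^5 + 4290x^4 - 2640x^3 + 825x^2 - 100x. Since p(0) = det(-L) = 0, x divides p(x). By the matrix-tree theorem the graph has (1/10) * product of the nonzero eigenvalues = 10 spanning trees.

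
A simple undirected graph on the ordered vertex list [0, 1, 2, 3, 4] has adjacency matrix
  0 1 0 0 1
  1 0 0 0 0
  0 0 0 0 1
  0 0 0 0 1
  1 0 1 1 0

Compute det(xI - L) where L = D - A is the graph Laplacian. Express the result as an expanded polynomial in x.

With the vertex order [0, 1, 2, 3, 4], the degrees are [2, 1, 1, 1, 3], giving D = diag(2, 1, 1, 1, 3) and L = D - A. Computing det(xI - L) by cofactor expansion (or equivalently via sum-over-permutations) gives x^5 - 8x^4 + 20x^3 - 18x^2 + 5x. The constant term is 0 because L is singular (the all-ones vector lies in its kernel). There is one zero in the spectrum, matching the 1 component. By the matrix-tree theorem the graph has (1/5) * product of the nonzero eigenvalues = 1 spanning tree.

x^5 - 8x^4 + 20x^3 - 18x^2 + 5x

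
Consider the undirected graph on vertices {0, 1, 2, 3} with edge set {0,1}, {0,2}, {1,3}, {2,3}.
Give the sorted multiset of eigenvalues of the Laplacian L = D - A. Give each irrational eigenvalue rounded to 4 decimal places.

Each diagonal entry of L is the vertex degree and each off-diagonal entry is -1 where an edge is present, 0 otherwise; in the order [0, 1, 2, 3] the diagonal is [2, 2, 2, 2]. Since every row of L sums to 0, the all-ones vector is in the kernel and 0 is an eigenvalue. The single zero eigenvalue shows the graph is connected. The eigenvalues sum to 8, which equals trace(L) = 2|E|.

[0, 2, 2, 4]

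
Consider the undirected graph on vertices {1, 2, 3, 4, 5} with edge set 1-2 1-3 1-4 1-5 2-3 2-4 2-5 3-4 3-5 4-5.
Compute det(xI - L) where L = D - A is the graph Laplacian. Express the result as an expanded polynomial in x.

x^5 - 20x^4 + 150x^3 - 500x^2 + 625x

With the vertex order [1, 2, 3, 4, 5], the degrees are [4, 4, 4, 4, 4], giving D = diag(4, 4, 4, 4, 4) and L = D - A. The eigenvalues of L are [0, 5, 5, 5, 5]; the characteristic polynomial is the product of (x - lambda_i), which multiplies out to x^5 - 20x^4 + 150x^3 - 500x^2 + 625x. The coefficient of x^4 equals -trace(L) = -20, matching the sum of degrees. By the matrix-tree theorem the graph has (1/5) * product of the nonzero eigenvalues = 125 spanning trees.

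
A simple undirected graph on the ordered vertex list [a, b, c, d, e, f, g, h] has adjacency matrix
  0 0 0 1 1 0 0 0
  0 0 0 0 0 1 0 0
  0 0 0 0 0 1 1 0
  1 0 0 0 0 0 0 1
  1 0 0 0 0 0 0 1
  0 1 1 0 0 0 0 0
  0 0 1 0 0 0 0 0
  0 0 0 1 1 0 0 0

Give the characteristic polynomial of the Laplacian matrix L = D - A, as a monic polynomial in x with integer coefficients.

Each diagonal entry of L is the vertex degree and each off-diagonal entry is -1 where an edge is present, 0 otherwise; in the order [a, b, c, d, e, f, g, h] the diagonal is [2, 1, 2, 2, 2, 2, 1, 2]. L has integer entries, so p(x) = det(xI - L) has integer coefficients. Expanding the determinant yields x^8 - 14x^7 + 78x^6 - 220x^5 + 328x^4 - 240x^3 + 64x^2. The coefficient of x^7 equals -trace(L) = -14, matching the sum of degrees. There are 2 zeros in the spectrum, matching the 2 components.

x^8 - 14x^7 + 78x^6 - 220x^5 + 328x^4 - 240x^3 + 64x^2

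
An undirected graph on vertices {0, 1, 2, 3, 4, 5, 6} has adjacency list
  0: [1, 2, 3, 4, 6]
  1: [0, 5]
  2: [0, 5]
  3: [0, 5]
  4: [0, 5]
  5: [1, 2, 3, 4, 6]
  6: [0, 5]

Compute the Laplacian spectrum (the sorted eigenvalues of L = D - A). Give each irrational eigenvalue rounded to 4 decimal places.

With the vertex order [0, 1, 2, 3, 4, 5, 6], the degrees are [5, 2, 2, 2, 2, 5, 2], giving D = diag(5, 2, 2, 2, 2, 5, 2) and L = D - A. The multiplicity of 0 as a Laplacian eigenvalue equals the number of connected components. The single zero eigenvalue shows the graph is connected. There is one zero in the spectrum, matching the 1 component.

[0, 2, 2, 2, 2, 5, 7]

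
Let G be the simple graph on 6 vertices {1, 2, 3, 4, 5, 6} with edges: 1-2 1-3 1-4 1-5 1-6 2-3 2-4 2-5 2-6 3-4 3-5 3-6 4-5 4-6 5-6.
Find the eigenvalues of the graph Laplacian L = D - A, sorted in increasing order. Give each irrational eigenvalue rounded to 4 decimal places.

Reading degrees in the order [1, 2, 3, 4, 5, 6] gives [5, 5, 5, 5, 5, 5]; set D = diag(5, 5, 5, 5, 5, 5) and form L = D - A. L is symmetric positive semidefinite, so every eigenvalue is real and nonnegative. By the matrix-tree theorem the graph has (1/6) * product of the nonzero eigenvalues = 1296 spanning trees.

[0, 6, 6, 6, 6, 6]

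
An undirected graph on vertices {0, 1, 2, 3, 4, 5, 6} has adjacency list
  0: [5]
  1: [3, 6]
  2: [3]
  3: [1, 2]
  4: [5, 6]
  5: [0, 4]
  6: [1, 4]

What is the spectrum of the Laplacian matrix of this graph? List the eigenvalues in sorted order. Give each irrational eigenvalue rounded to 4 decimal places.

Each diagonal entry of L is the vertex degree and each off-diagonal entry is -1 where an edge is present, 0 otherwise; in the order [0, 1, 2, 3, 4, 5, 6] the diagonal is [1, 2, 1, 2, 2, 2, 2]. Diagonalising L (or applying a numerical eigensolver to the 7x7 matrix) gives the spectrum above. The single zero eigenvalue shows the graph is connected.

[0, 0.1981, 0.7530, 1.5550, 2.4450, 3.2470, 3.8019]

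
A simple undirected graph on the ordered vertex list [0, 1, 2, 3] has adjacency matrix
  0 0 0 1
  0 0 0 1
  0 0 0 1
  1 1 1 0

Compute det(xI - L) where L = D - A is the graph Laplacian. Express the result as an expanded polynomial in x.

With the vertex order [0, 1, 2, 3], the degrees are [1, 1, 1, 3], giving D = diag(1, 1, 1, 3) and L = D - A. Computing det(xI - L) by cofactor expansion (or equivalently via sum-over-permutations) gives x^4 - 6x^3 + 9x^2 - 4x. Since p(0) = det(-L) = 0, x divides p(x). The eigenvalues sum to 6, which equals trace(L) = 2|E|.

x^4 - 6x^3 + 9x^2 - 4x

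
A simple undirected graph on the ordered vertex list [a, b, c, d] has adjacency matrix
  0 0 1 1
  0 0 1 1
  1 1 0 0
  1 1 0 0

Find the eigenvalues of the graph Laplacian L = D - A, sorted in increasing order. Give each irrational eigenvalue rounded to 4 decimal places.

With the vertex order [a, b, c, d], the degrees are [2, 2, 2, 2], giving D = diag(2, 2, 2, 2) and L = D - A. L is symmetric positive semidefinite, so every eigenvalue is real and nonnegative. The single zero eigenvalue shows the graph is connected. The eigenvalues sum to 8, which equals trace(L) = 2|E|. The largest eigenvalue, 4, is at most the vertex count 4.

[0, 2, 2, 4]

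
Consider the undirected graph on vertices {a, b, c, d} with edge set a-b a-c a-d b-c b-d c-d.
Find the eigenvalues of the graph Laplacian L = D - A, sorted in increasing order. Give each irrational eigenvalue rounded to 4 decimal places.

[0, 4, 4, 4]

Reading degrees in the order [a, b, c, d] gives [3, 3, 3, 3]; set D = diag(3, 3, 3, 3) and form L = D - A. Diagonalising L (or applying a numerical eigensolver to the 4x4 matrix) gives the spectrum above. The largest eigenvalue, 4, is at most the vertex count 4.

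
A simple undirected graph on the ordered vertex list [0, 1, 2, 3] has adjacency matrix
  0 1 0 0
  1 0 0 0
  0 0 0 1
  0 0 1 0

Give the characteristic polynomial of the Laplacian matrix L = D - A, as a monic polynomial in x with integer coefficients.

x^4 - 4x^3 + 4x^2

Each diagonal entry of L is the vertex degree and each off-diagonal entry is -1 where an edge is present, 0 otherwise; in the order [0, 1, 2, 3] the diagonal is [1, 1, 1, 1]. The eigenvalues of L are [0, 0, 2, 2]; the characteristic polynomial is the product of (x - lambda_i), which multiplies out to x^4 - 4x^3 + 4x^2. Since p(0) = det(-L) = 0, x divides p(x).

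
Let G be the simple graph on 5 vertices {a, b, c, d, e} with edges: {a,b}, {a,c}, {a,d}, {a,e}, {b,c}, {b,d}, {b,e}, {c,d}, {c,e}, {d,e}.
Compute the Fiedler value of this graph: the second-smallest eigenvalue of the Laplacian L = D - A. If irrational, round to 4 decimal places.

5

With the vertex order [a, b, c, d, e], the degrees are [4, 4, 4, 4, 4], giving D = diag(4, 4, 4, 4, 4) and L = D - A. The smallest Laplacian eigenvalue is always 0. The next one, lambda_2 = 5, measures how hard the graph is to disconnect: larger values mean better connectivity. There is one zero in the spectrum, matching the 1 component.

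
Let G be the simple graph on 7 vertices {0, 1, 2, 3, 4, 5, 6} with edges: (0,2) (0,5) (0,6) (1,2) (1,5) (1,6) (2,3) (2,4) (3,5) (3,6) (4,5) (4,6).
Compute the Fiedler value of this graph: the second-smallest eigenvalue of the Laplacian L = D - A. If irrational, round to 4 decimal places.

Each diagonal entry of L is the vertex degree and each off-diagonal entry is -1 where an edge is present, 0 otherwise; in the order [0, 1, 2, 3, 4, 5, 6] the diagonal is [3, 3, 4, 3, 3, 4, 4]. The sorted Laplacian eigenvalues are [0, 3, 3, 3, 4, 4, 7]; the algebraic connectivity is the second entry, 3. The largest eigenvalue, 7, is at most the vertex count 7. There is one zero in the spectrum, matching the 1 component.

3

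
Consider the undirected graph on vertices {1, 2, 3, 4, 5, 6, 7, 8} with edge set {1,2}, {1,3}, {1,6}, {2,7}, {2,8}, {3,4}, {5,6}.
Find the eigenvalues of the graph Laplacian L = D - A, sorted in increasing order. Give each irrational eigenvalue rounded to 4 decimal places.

[0, 0.3065, 0.3820, 1, 1.6703, 2.6180, 3.3297, 4.6935]

With the vertex order [1, 2, 3, 4, 5, 6, 7, 8], the degrees are [3, 3, 2, 1, 1, 2, 1, 1], giving D = diag(3, 3, 2, 1, 1, 2, 1, 1) and L = D - A. Since every row of L sums to 0, the all-ones vector is in the kernel and 0 is an eigenvalue. The single zero eigenvalue shows the graph is connected. By the matrix-tree theorem the graph has (1/8) * product of the nonzero eigenvalues = 1 spanning tree. The eigenvalues sum to 14, which equals trace(L) = 2|E|.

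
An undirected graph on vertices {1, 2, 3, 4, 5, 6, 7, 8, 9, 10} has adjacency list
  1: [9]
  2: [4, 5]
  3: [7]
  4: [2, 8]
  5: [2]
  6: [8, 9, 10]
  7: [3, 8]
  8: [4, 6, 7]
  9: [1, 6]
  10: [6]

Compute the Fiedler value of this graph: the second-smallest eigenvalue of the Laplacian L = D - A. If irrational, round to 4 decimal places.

Reading degrees in the order [1, 2, 3, 4, 5, 6, 7, 8, 9, 10] gives [1, 2, 1, 2, 1, 3, 2, 3, 2, 1]; set D = diag(1, 2, 1, 2, 1, 3, 2, 3, 2, 1) and form L = D - A. The smallest Laplacian eigenvalue is always 0. The next one, lambda_2 = 0.1859, measures how hard the graph is to disconnect: larger values mean better connectivity. By the matrix-tree theorem the graph has (1/10) * product of the nonzero eigenvalues = 1 spanning tree. The eigenvalues sum to 18, which equals trace(L) = 2|E|.

0.1859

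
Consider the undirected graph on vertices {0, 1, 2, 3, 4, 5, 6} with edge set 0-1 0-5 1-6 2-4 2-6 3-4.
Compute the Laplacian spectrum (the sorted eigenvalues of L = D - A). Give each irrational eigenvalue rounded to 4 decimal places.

[0, 0.1981, 0.7530, 1.5550, 2.4450, 3.2470, 3.8019]

Each diagonal entry of L is the vertex degree and each off-diagonal entry is -1 where an edge is present, 0 otherwise; in the order [0, 1, 2, 3, 4, 5, 6] the diagonal is [2, 2, 2, 1, 2, 1, 2]. The multiplicity of 0 as a Laplacian eigenvalue equals the number of connected components. The eigenvalues sum to 12, which equals trace(L) = 2|E|. The largest eigenvalue, 3.8019, is at most the vertex count 7.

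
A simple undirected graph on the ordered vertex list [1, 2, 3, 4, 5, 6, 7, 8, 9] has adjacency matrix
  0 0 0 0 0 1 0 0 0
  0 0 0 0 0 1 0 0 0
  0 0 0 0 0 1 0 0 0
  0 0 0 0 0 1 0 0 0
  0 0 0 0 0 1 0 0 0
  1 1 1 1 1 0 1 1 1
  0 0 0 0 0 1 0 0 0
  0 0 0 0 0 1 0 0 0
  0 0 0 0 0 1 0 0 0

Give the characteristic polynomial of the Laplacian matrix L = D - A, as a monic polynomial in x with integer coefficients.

Reading degrees in the order [1, 2, 3, 4, 5, 6, 7, 8, 9] gives [1, 1, 1, 1, 1, 8, 1, 1, 1]; set D = diag(1, 1, 1, 1, 1, 8, 1, 1, 1) and form L = D - A. Computing det(xI - L) by cofactor expansion (or equivalently via sum-over-permutations) gives x^9 - 16x^8 + 84x^7 - 224x^6 + 350x^5 - 336x^4 + 196x^3 - 64x^2 + 9x. The constant term is 0 because L is singular (the all-ones vector lies in its kernel).

x^9 - 16x^8 + 84x^7 - 224x^6 + 350x^5 - 336x^4 + 196x^3 - 64x^2 + 9x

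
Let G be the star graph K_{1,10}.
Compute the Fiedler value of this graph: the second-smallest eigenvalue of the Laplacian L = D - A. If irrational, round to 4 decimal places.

The graph has 11 vertices and degree multiset [10, 1, 1, 1, 1, 1, 1, 1, 1, 1, 1]; D is the diagonal matrix of degrees and L = D - A. Computing the eigenvalues of L and sorting gives [0, 1, 1, 1, 1, 1, 1, 1, 1, 1, 11]. The Fiedler value lambda_2 = 1 is strictly positive, so the graph is connected. By the matrix-tree theorem the graph has (1/11) * product of the nonzero eigenvalues = 1 spanning tree.

1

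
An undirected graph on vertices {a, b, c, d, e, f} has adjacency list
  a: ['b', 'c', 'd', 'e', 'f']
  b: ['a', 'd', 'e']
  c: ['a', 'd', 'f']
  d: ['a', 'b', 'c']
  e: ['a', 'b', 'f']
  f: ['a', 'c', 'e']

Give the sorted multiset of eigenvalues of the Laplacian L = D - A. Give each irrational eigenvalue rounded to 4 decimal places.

Each diagonal entry of L is the vertex degree and each off-diagonal entry is -1 where an edge is present, 0 otherwise; in the order [a, b, c, d, e, f] the diagonal is [5, 3, 3, 3, 3, 3]. Since every row of L sums to 0, the all-ones vector is in the kernel and 0 is an eigenvalue. The single zero eigenvalue shows the graph is connected.

[0, 2.3820, 2.3820, 4.6180, 4.6180, 6]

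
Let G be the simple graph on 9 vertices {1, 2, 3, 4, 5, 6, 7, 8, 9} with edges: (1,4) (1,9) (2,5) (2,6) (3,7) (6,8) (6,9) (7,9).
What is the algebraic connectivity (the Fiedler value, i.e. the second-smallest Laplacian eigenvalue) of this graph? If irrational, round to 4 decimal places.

0.2311

Reading degrees in the order [1, 2, 3, 4, 5, 6, 7, 8, 9] gives [2, 2, 1, 1, 1, 3, 2, 1, 3]; set D = diag(2, 2, 1, 1, 1, 3, 2, 1, 3) and form L = D - A. The sorted Laplacian eigenvalues are [0, 0.2311, 0.3820, 0.6416, 1.6129, 2.2591, 2.6180, 3.5132, 4.7421]; the algebraic connectivity is the second entry, 0.2311. By the matrix-tree theorem the graph has (1/9) * product of the nonzero eigenvalues = 1 spanning tree.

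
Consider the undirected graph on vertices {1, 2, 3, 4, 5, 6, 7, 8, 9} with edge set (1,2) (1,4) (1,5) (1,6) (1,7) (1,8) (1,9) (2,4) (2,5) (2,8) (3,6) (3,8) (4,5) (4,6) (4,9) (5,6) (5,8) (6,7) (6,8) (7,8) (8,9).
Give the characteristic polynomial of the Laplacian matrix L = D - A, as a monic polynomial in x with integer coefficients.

Reading degrees in the order [1, 2, 3, 4, 5, 6, 7, 8, 9] gives [7, 4, 2, 5, 5, 6, 3, 7, 3]; set D = diag(7, 4, 2, 5, 5, 6, 3, 7, 3) and form L = D - A. L has integer entries, so p(x) = det(xI - L) has integer coefficients. Expanding the determinant yields x^9 - 42x^8 + 750x^7 - 7416x^6 + 44274x^5 - 162894x^4 + 359570x^3 - 434170x^2 + 218979x. The coefficient of x^8 equals -trace(L) = -42, matching the sum of degrees. By the matrix-tree theorem the graph has (1/9) * product of the nonzero eigenvalues = 24331 spanning trees.

x^9 - 42x^8 + 750x^7 - 7416x^6 + 44274x^5 - 162894x^4 + 359570x^3 - 434170x^2 + 218979x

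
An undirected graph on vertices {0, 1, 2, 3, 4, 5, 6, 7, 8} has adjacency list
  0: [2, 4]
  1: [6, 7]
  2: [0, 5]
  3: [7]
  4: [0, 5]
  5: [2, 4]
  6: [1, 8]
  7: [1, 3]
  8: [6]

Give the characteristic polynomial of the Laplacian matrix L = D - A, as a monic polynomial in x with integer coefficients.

With the vertex order [0, 1, 2, 3, 4, 5, 6, 7, 8], the degrees are [2, 2, 2, 1, 2, 2, 2, 2, 1], giving D = diag(2, 2, 2, 1, 2, 2, 2, 2, 1) and L = D - A. L has integer entries, so p(x) = det(xI - L) has integer coefficients. Expanding the determinant yields x^9 - 16x^8 + 105x^7 - 364x^6 + 713x^5 - 776x^4 + 420x^3 - 80x^2. Since p(0) = det(-L) = 0, x divides p(x). The largest eigenvalue, 4, is at most the vertex count 9.

x^9 - 16x^8 + 105x^7 - 364x^6 + 713x^5 - 776x^4 + 420x^3 - 80x^2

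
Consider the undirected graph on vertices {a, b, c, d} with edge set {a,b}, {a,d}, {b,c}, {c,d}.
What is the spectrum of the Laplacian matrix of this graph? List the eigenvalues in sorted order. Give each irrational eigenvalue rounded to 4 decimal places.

[0, 2, 2, 4]

Reading degrees in the order [a, b, c, d] gives [2, 2, 2, 2]; set D = diag(2, 2, 2, 2) and form L = D - A. Since every row of L sums to 0, the all-ones vector is in the kernel and 0 is an eigenvalue. The single zero eigenvalue shows the graph is connected. By the matrix-tree theorem the graph has (1/4) * product of the nonzero eigenvalues = 4 spanning trees.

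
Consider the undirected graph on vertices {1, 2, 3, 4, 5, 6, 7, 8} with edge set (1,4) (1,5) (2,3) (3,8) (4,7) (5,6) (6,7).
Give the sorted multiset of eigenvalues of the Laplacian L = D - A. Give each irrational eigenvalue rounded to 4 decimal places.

[0, 0, 1, 1.3820, 1.3820, 3, 3.6180, 3.6180]

Reading degrees in the order [1, 2, 3, 4, 5, 6, 7, 8] gives [2, 1, 2, 2, 2, 2, 2, 1]; set D = diag(2, 1, 2, 2, 2, 2, 2, 1) and form L = D - A. The multiplicity of 0 as a Laplacian eigenvalue equals the number of connected components. The 2 zero eigenvalues correspond to the 2 connected components. The eigenvalues sum to 14, which equals trace(L) = 2|E|.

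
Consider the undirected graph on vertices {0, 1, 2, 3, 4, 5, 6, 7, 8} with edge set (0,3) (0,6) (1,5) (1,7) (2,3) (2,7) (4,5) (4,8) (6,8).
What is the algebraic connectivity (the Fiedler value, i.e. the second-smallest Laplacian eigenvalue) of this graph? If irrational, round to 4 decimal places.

0.4679

Each diagonal entry of L is the vertex degree and each off-diagonal entry is -1 where an edge is present, 0 otherwise; in the order [0, 1, 2, 3, 4, 5, 6, 7, 8] the diagonal is [2, 2, 2, 2, 2, 2, 2, 2, 2]. The smallest Laplacian eigenvalue is always 0. The next one, lambda_2 = 0.4679, measures how hard the graph is to disconnect: larger values mean better connectivity. The eigenvalues sum to 18, which equals trace(L) = 2|E|.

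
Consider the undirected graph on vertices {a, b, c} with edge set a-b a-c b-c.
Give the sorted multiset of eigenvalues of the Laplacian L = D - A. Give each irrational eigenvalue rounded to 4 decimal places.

Reading degrees in the order [a, b, c] gives [2, 2, 2]; set D = diag(2, 2, 2) and form L = D - A. The multiplicity of 0 as a Laplacian eigenvalue equals the number of connected components. The single zero eigenvalue shows the graph is connected. There is one zero in the spectrum, matching the 1 component. By the matrix-tree theorem the graph has (1/3) * product of the nonzero eigenvalues = 3 spanning trees.

[0, 3, 3]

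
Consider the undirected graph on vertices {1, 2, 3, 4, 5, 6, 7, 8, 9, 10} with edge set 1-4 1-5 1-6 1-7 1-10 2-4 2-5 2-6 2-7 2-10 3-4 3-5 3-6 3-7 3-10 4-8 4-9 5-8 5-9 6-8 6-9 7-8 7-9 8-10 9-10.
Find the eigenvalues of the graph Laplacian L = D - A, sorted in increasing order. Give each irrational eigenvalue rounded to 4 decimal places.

Reading degrees in the order [1, 2, 3, 4, 5, 6, 7, 8, 9, 10] gives [5, 5, 5, 5, 5, 5, 5, 5, 5, 5]; set D = diag(5, 5, 5, 5, 5, 5, 5, 5, 5, 5) and form L = D - A. Diagonalising L (or applying a numerical eigensolver to the 10x10 matrix) gives the spectrum above. The single zero eigenvalue shows the graph is connected. There is one zero in the spectrum, matching the 1 component.

[0, 5, 5, 5, 5, 5, 5, 5, 5, 10]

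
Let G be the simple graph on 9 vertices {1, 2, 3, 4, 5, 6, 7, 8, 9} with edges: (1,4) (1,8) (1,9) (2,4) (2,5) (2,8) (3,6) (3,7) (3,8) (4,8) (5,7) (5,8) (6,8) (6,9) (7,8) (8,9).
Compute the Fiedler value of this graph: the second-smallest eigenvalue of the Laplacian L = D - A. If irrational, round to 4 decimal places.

With the vertex order [1, 2, 3, 4, 5, 6, 7, 8, 9], the degrees are [3, 3, 3, 3, 3, 3, 3, 8, 3], giving D = diag(3, 3, 3, 3, 3, 3, 3, 8, 3) and L = D - A. The sorted Laplacian eigenvalues are [0, 1.5858, 1.5858, 3, 3, 4.4142, 4.4142, 5, 9]; the algebraic connectivity is the second entry, 1.5858. There is one zero in the spectrum, matching the 1 component. The largest eigenvalue, 9, is at most the vertex count 9.

1.5858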